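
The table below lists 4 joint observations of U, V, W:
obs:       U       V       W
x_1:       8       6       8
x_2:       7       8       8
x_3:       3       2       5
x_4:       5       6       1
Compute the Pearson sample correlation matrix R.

Step 1 — column means:
  mean(U) = (8 + 7 + 3 + 5) / 4 = 23/4 = 5.75
  mean(V) = (6 + 8 + 2 + 6) / 4 = 22/4 = 5.5
  mean(W) = (8 + 8 + 5 + 1) / 4 = 22/4 = 5.5

Step 2 — sample variances and covariances s[i,j] = (1/(n-1)) · Σ_k (x_{k,i} - mean_i) · (x_{k,j} - mean_j), with n-1 = 3:
  s[U,U] = ((2.25)·(2.25) + (1.25)·(1.25) + (-2.75)·(-2.75) + (-0.75)·(-0.75)) / 3 = 14.75/3 = 4.9167
  s[U,V] = ((2.25)·(0.5) + (1.25)·(2.5) + (-2.75)·(-3.5) + (-0.75)·(0.5)) / 3 = 13.5/3 = 4.5
  s[U,W] = ((2.25)·(2.5) + (1.25)·(2.5) + (-2.75)·(-0.5) + (-0.75)·(-4.5)) / 3 = 13.5/3 = 4.5
  s[V,V] = ((0.5)·(0.5) + (2.5)·(2.5) + (-3.5)·(-3.5) + (0.5)·(0.5)) / 3 = 19/3 = 6.3333
  s[V,W] = ((0.5)·(2.5) + (2.5)·(2.5) + (-3.5)·(-0.5) + (0.5)·(-4.5)) / 3 = 7/3 = 2.3333
  s[W,W] = ((2.5)·(2.5) + (2.5)·(2.5) + (-0.5)·(-0.5) + (-4.5)·(-4.5)) / 3 = 33/3 = 11
  Sample standard deviations s_i = √(s[i,i]):
  s(U) = √(4.9167) = 2.2174
  s(V) = √(6.3333) = 2.5166
  s(W) = √(11) = 3.3166

Step 3 — r_{ij} = s_{ij} / (s_i · s_j):
  r[U,U] = 1 (diagonal).
  r[U,V] = 4.5 / (2.2174 · 2.5166) = 4.5 / 5.5802 = 0.8064
  r[U,W] = 4.5 / (2.2174 · 3.3166) = 4.5 / 7.3541 = 0.6119
  r[V,V] = 1 (diagonal).
  r[V,W] = 2.3333 / (2.5166 · 3.3166) = 2.3333 / 8.3467 = 0.2796
  r[W,W] = 1 (diagonal).

R is symmetric with unit diagonal. Assembling:

R = [[1, 0.8064, 0.6119],
 [0.8064, 1, 0.2796],
 [0.6119, 0.2796, 1]]


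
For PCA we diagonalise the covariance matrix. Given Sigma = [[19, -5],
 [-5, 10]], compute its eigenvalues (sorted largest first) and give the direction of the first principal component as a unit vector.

Step 1 — characteristic polynomial of 2×2 Sigma:
  det(Sigma - λI) = λ² - trace · λ + det = 0.
  trace = 19 + 10 = 29, det = 19·10 - (-5)² = 165.
Step 2 — discriminant:
  Δ = trace² - 4·det = 841 - 660 = 181.
Step 3 — eigenvalues:
  λ = (trace ± √Δ)/2 = (29 ± 13.4536)/2,
  λ_1 = 21.2268,  λ_2 = 7.7732.

Step 4 — unit eigenvector for λ_1: solve (Sigma - λ_1 I)v = 0. First row:
  (19 - 21.2268)·v_x + (-5)·v_y = 0, i.e. (-2.2268)·v_x + (-5)·v_y = 0,
  so v ∝ (b, λ_1 - a) = (-5, 2.2268); multiply by -1 so the first entry is positive: u = (5, -2.2268).
  ||u|| = √((5)² + (-2.2268)²) = √(29.9587) ≈ 5.4735,
  v_1 = u/||u|| ≈ (0.9135, -0.4068) (||v_1|| = 1).

λ_1 = 21.2268,  λ_2 = 7.7732;  v_1 ≈ (0.9135, -0.4068)


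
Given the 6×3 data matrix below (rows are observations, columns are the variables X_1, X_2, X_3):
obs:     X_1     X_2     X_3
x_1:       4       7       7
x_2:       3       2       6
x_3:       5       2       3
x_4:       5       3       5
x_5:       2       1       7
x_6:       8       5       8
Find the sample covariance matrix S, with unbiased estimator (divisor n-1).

Step 1 — column means:
  mean(X_1) = (4 + 3 + 5 + 5 + 2 + 8) / 6 = 27/6 = 4.5
  mean(X_2) = (7 + 2 + 2 + 3 + 1 + 5) / 6 = 20/6 = 3.3333
  mean(X_3) = (7 + 6 + 3 + 5 + 7 + 8) / 6 = 36/6 = 6

Step 2 — sample covariance S[i,j] = (1/(n-1)) · Σ_k (x_{k,i} - mean_i) · (x_{k,j} - mean_j), with n-1 = 5.
  S[X_1,X_1] = ((-0.5)·(-0.5) + (-1.5)·(-1.5) + (0.5)·(0.5) + (0.5)·(0.5) + (-2.5)·(-2.5) + (3.5)·(3.5)) / 5 = 21.5/5 = 4.3
  S[X_1,X_2] = ((-0.5)·(3.6667) + (-1.5)·(-1.3333) + (0.5)·(-1.3333) + (0.5)·(-0.3333) + (-2.5)·(-2.3333) + (3.5)·(1.6667)) / 5 = 11/5 = 2.2
  S[X_1,X_3] = ((-0.5)·(1) + (-1.5)·(0) + (0.5)·(-3) + (0.5)·(-1) + (-2.5)·(1) + (3.5)·(2)) / 5 = 2/5 = 0.4
  S[X_2,X_2] = ((3.6667)·(3.6667) + (-1.3333)·(-1.3333) + (-1.3333)·(-1.3333) + (-0.3333)·(-0.3333) + (-2.3333)·(-2.3333) + (1.6667)·(1.6667)) / 5 = 25.3333/5 = 5.0667
  S[X_2,X_3] = ((3.6667)·(1) + (-1.3333)·(0) + (-1.3333)·(-3) + (-0.3333)·(-1) + (-2.3333)·(1) + (1.6667)·(2)) / 5 = 9/5 = 1.8
  S[X_3,X_3] = ((1)·(1) + (0)·(0) + (-3)·(-3) + (-1)·(-1) + (1)·(1) + (2)·(2)) / 5 = 16/5 = 3.2

S is symmetric (S[j,i] = S[i,j]). Assembling:

S = [[4.3, 2.2, 0.4],
 [2.2, 5.0667, 1.8],
 [0.4, 1.8, 3.2]]


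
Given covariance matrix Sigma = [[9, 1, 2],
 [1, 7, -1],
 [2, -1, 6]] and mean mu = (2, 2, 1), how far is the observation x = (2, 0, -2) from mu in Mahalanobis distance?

Step 1 — centre the observation: (x - mu) = (0, -2, -3).

Step 2 — invert Sigma (cofactor / det for 3×3, or solve directly):
  Sigma^{-1} = [[0.1239, -0.0242, -0.0453],
 [-0.0242, 0.1511, 0.0332],
 [-0.0453, 0.0332, 0.1873]].

Step 3 — form the quadratic (x - mu)^T · Sigma^{-1} · (x - mu):
  Sigma^{-1} · (x - mu) = (0.1843, -0.4018, -0.6284).
  (x - mu)^T · [Sigma^{-1} · (x - mu)] = (0)·(0.1843) + (-2)·(-0.4018) + (-3)·(-0.6284) = 2.6888.

Step 4 — take square root: d = √(2.6888) ≈ 1.6398.

d(x, mu) = √(2.6888) ≈ 1.6398


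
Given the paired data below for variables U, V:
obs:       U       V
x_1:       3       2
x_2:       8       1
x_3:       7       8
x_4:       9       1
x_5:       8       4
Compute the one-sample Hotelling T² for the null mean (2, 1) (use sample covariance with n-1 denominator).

Step 1 — sample mean vector:
  mean(U) = (3 + 8 + 7 + 9 + 8) / 5 = 35/5 = 7
  mean(V) = (2 + 1 + 8 + 1 + 4) / 5 = 16/5 = 3.2
  x̄ = (7, 3.2),  deviation x̄ - mu_0 = (7, 3.2) - (2, 1) = (5, 2.2).

Step 2 — sample covariance matrix, S[i,j] = (1/(n-1)) · Σ_k (x_{k,i} - mean_i) · (x_{k,j} - mean_j), divisor n-1 = 4:
  S[U,U] = ((-4)·(-4) + (1)·(1) + (0)·(0) + (2)·(2) + (1)·(1)) / 4 = 22/4 = 5.5
  S[U,V] = ((-4)·(-1.2) + (1)·(-2.2) + (0)·(4.8) + (2)·(-2.2) + (1)·(0.8)) / 4 = -1/4 = -0.25
  S[V,V] = ((-1.2)·(-1.2) + (-2.2)·(-2.2) + (4.8)·(4.8) + (-2.2)·(-2.2) + (0.8)·(0.8)) / 4 = 34.8/4 = 8.7
  S = [[5.5, -0.25],
 [-0.25, 8.7]].

Step 3 — invert S. det(S) = 5.5·8.7 - (-0.25)² = 47.7875.
  S^{-1} = (1/det) · [[d, -b], [-b, a]] = [[0.1821, 0.0052],
 [0.0052, 0.1151]].

Step 4 — quadratic form (x̄ - mu_0)^T · S^{-1} · (x̄ - mu_0):
  S^{-1} · (x̄ - mu_0) = (0.9218, 0.2794),
  (x̄ - mu_0)^T · [...] = (5)·(0.9218) + (2.2)·(0.2794) = 5.2235.

Step 5 — scale by n: T² = 5 · 5.2235 = 26.1177.

T² ≈ 26.1177


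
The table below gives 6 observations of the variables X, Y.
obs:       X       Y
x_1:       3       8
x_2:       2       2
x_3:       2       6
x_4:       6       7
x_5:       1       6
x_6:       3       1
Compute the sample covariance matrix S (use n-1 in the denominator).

Step 1 — column means:
  mean(X) = (3 + 2 + 2 + 6 + 1 + 3) / 6 = 17/6 = 2.8333
  mean(Y) = (8 + 2 + 6 + 7 + 6 + 1) / 6 = 30/6 = 5

Step 2 — sample covariance S[i,j] = (1/(n-1)) · Σ_k (x_{k,i} - mean_i) · (x_{k,j} - mean_j), with n-1 = 5.
  S[X,X] = ((0.1667)·(0.1667) + (-0.8333)·(-0.8333) + (-0.8333)·(-0.8333) + (3.1667)·(3.1667) + (-1.8333)·(-1.8333) + (0.1667)·(0.1667)) / 5 = 14.8333/5 = 2.9667
  S[X,Y] = ((0.1667)·(3) + (-0.8333)·(-3) + (-0.8333)·(1) + (3.1667)·(2) + (-1.8333)·(1) + (0.1667)·(-4)) / 5 = 6/5 = 1.2
  S[Y,Y] = ((3)·(3) + (-3)·(-3) + (1)·(1) + (2)·(2) + (1)·(1) + (-4)·(-4)) / 5 = 40/5 = 8

S is symmetric (S[j,i] = S[i,j]). Assembling:

S = [[2.9667, 1.2],
 [1.2, 8]]


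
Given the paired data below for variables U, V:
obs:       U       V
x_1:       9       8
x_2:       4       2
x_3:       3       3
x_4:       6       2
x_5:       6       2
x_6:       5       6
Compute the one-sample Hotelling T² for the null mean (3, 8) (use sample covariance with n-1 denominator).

Step 1 — sample mean vector:
  mean(U) = (9 + 4 + 3 + 6 + 6 + 5) / 6 = 33/6 = 5.5
  mean(V) = (8 + 2 + 3 + 2 + 2 + 6) / 6 = 23/6 = 3.8333
  x̄ = (5.5, 3.8333),  deviation x̄ - mu_0 = (5.5, 3.8333) - (3, 8) = (2.5, -4.1667).

Step 2 — sample covariance matrix, S[i,j] = (1/(n-1)) · Σ_k (x_{k,i} - mean_i) · (x_{k,j} - mean_j), divisor n-1 = 5:
  S[U,U] = ((3.5)·(3.5) + (-1.5)·(-1.5) + (-2.5)·(-2.5) + (0.5)·(0.5) + (0.5)·(0.5) + (-0.5)·(-0.5)) / 5 = 21.5/5 = 4.3
  S[U,V] = ((3.5)·(4.1667) + (-1.5)·(-1.8333) + (-2.5)·(-0.8333) + (0.5)·(-1.8333) + (0.5)·(-1.8333) + (-0.5)·(2.1667)) / 5 = 16.5/5 = 3.3
  S[V,V] = ((4.1667)·(4.1667) + (-1.8333)·(-1.8333) + (-0.8333)·(-0.8333) + (-1.8333)·(-1.8333) + (-1.8333)·(-1.8333) + (2.1667)·(2.1667)) / 5 = 32.8333/5 = 6.5667
  S = [[4.3, 3.3],
 [3.3, 6.5667]].

Step 3 — invert S. det(S) = 4.3·6.5667 - (3.3)² = 17.3467.
  S^{-1} = (1/det) · [[d, -b], [-b, a]] = [[0.3786, -0.1902],
 [-0.1902, 0.2479]].

Step 4 — quadratic form (x̄ - mu_0)^T · S^{-1} · (x̄ - mu_0):
  S^{-1} · (x̄ - mu_0) = (1.739, -1.5085),
  (x̄ - mu_0)^T · [...] = (2.5)·(1.739) + (-4.1667)·(-1.5085) = 10.6328.

Step 5 — scale by n: T² = 6 · 10.6328 = 63.7971.

T² ≈ 63.7971


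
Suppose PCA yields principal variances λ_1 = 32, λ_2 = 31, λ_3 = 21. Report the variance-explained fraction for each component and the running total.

Step 1 — total variance = trace(Sigma) = Σ λ_i = 32 + 31 + 21 = 84.

Step 2 — fraction explained by component i = λ_i / Σ λ:
  PC1: 32/84 = 0.381
  PC2: 31/84 = 0.369
  PC3: 21/84 = 0.25

Step 3 — cumulative fraction after k components = (λ_1 + ... + λ_k) / Σ λ:
  k = 1: 32/84 = 0.381
  k = 2: (32 + 31)/84 = 63/84 = 0.75
  k = 3: (32 + 31 + 21)/84 = 84/84 = 1

Summary (fraction, with percent):

explained: PC1 0.381 (38.1%), PC2 0.369 (36.9%), PC3 0.25 (25%);  cumulative: 0.381, 0.75, 1


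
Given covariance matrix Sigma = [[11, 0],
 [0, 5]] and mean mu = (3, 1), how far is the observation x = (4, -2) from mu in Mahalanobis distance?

Step 1 — centre the observation: (x - mu) = (1, -3).

Step 2 — invert Sigma. det(Sigma) = 11·5 - (0)² = 55.
  Sigma^{-1} = (1/det) · [[d, -b], [-b, a]] = [[0.0909, 0],
 [0, 0.2]].

Step 3 — form the quadratic (x - mu)^T · Sigma^{-1} · (x - mu):
  Sigma^{-1} · (x - mu) = (0.0909, -0.6).
  (x - mu)^T · [Sigma^{-1} · (x - mu)] = (1)·(0.0909) + (-3)·(-0.6) = 1.8909.

Step 4 — take square root: d = √(1.8909) ≈ 1.3751.

d(x, mu) = √(1.8909) ≈ 1.3751


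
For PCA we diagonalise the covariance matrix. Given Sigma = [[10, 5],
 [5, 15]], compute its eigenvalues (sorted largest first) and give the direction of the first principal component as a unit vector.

Step 1 — characteristic polynomial of 2×2 Sigma:
  det(Sigma - λI) = λ² - trace · λ + det = 0.
  trace = 10 + 15 = 25, det = 10·15 - (5)² = 125.
Step 2 — discriminant:
  Δ = trace² - 4·det = 625 - 500 = 125.
Step 3 — eigenvalues:
  λ = (trace ± √Δ)/2 = (25 ± 11.1803)/2,
  λ_1 = 18.0902,  λ_2 = 6.9098.

Step 4 — unit eigenvector for λ_1: solve (Sigma - λ_1 I)v = 0. First row:
  (10 - 18.0902)·v_x + (5)·v_y = 0, i.e. (-8.0902)·v_x + (5)·v_y = 0,
  so v ∝ (b, λ_1 - a) = (5, 8.0902) = u.
  ||u|| = √((5)² + (8.0902)²) = √(90.4508) ≈ 9.5106,
  v_1 = u/||u|| ≈ (0.5257, 0.8507) (||v_1|| = 1).

λ_1 = 18.0902,  λ_2 = 6.9098;  v_1 ≈ (0.5257, 0.8507)


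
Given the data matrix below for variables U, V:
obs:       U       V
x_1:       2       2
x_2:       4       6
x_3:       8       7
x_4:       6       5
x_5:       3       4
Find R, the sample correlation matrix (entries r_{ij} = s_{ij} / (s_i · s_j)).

Step 1 — column means:
  mean(U) = (2 + 4 + 8 + 6 + 3) / 5 = 23/5 = 4.6
  mean(V) = (2 + 6 + 7 + 5 + 4) / 5 = 24/5 = 4.8

Step 2 — sample variances and covariances s[i,j] = (1/(n-1)) · Σ_k (x_{k,i} - mean_i) · (x_{k,j} - mean_j), with n-1 = 4:
  s[U,U] = ((-2.6)·(-2.6) + (-0.6)·(-0.6) + (3.4)·(3.4) + (1.4)·(1.4) + (-1.6)·(-1.6)) / 4 = 23.2/4 = 5.8
  s[U,V] = ((-2.6)·(-2.8) + (-0.6)·(1.2) + (3.4)·(2.2) + (1.4)·(0.2) + (-1.6)·(-0.8)) / 4 = 15.6/4 = 3.9
  s[V,V] = ((-2.8)·(-2.8) + (1.2)·(1.2) + (2.2)·(2.2) + (0.2)·(0.2) + (-0.8)·(-0.8)) / 4 = 14.8/4 = 3.7
  Sample standard deviations s_i = √(s[i,i]):
  s(U) = √(5.8) = 2.4083
  s(V) = √(3.7) = 1.9235

Step 3 — r_{ij} = s_{ij} / (s_i · s_j):
  r[U,U] = 1 (diagonal).
  r[U,V] = 3.9 / (2.4083 · 1.9235) = 3.9 / 4.6325 = 0.8419
  r[V,V] = 1 (diagonal).

R is symmetric with unit diagonal. Assembling:

R = [[1, 0.8419],
 [0.8419, 1]]


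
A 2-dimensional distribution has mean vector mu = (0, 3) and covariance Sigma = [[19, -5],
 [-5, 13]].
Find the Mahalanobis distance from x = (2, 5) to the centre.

Step 1 — centre the observation: (x - mu) = (2, 2).

Step 2 — invert Sigma. det(Sigma) = 19·13 - (-5)² = 222.
  Sigma^{-1} = (1/det) · [[d, -b], [-b, a]] = [[0.0586, 0.0225],
 [0.0225, 0.0856]].

Step 3 — form the quadratic (x - mu)^T · Sigma^{-1} · (x - mu):
  Sigma^{-1} · (x - mu) = (0.1622, 0.2162).
  (x - mu)^T · [Sigma^{-1} · (x - mu)] = (2)·(0.1622) + (2)·(0.2162) = 0.7568.

Step 4 — take square root: d = √(0.7568) ≈ 0.8699.

d(x, mu) = √(0.7568) ≈ 0.8699


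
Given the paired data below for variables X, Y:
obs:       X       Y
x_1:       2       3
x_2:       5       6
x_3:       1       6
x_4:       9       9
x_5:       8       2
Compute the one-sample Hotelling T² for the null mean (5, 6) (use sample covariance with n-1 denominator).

Step 1 — sample mean vector:
  mean(X) = (2 + 5 + 1 + 9 + 8) / 5 = 25/5 = 5
  mean(Y) = (3 + 6 + 6 + 9 + 2) / 5 = 26/5 = 5.2
  x̄ = (5, 5.2),  deviation x̄ - mu_0 = (5, 5.2) - (5, 6) = (0, -0.8).

Step 2 — sample covariance matrix, S[i,j] = (1/(n-1)) · Σ_k (x_{k,i} - mean_i) · (x_{k,j} - mean_j), divisor n-1 = 4:
  S[X,X] = ((-3)·(-3) + (0)·(0) + (-4)·(-4) + (4)·(4) + (3)·(3)) / 4 = 50/4 = 12.5
  S[X,Y] = ((-3)·(-2.2) + (0)·(0.8) + (-4)·(0.8) + (4)·(3.8) + (3)·(-3.2)) / 4 = 9/4 = 2.25
  S[Y,Y] = ((-2.2)·(-2.2) + (0.8)·(0.8) + (0.8)·(0.8) + (3.8)·(3.8) + (-3.2)·(-3.2)) / 4 = 30.8/4 = 7.7
  S = [[12.5, 2.25],
 [2.25, 7.7]].

Step 3 — invert S. det(S) = 12.5·7.7 - (2.25)² = 91.1875.
  S^{-1} = (1/det) · [[d, -b], [-b, a]] = [[0.0844, -0.0247],
 [-0.0247, 0.1371]].

Step 4 — quadratic form (x̄ - mu_0)^T · S^{-1} · (x̄ - mu_0):
  S^{-1} · (x̄ - mu_0) = (0.0197, -0.1097),
  (x̄ - mu_0)^T · [...] = (0)·(0.0197) + (-0.8)·(-0.1097) = 0.0877.

Step 5 — scale by n: T² = 5 · 0.0877 = 0.4387.

T² ≈ 0.4387


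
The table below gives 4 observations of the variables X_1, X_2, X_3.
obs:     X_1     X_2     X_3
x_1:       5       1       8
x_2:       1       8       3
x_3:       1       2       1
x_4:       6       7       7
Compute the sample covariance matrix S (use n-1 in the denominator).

Step 1 — column means:
  mean(X_1) = (5 + 1 + 1 + 6) / 4 = 13/4 = 3.25
  mean(X_2) = (1 + 8 + 2 + 7) / 4 = 18/4 = 4.5
  mean(X_3) = (8 + 3 + 1 + 7) / 4 = 19/4 = 4.75

Step 2 — sample covariance S[i,j] = (1/(n-1)) · Σ_k (x_{k,i} - mean_i) · (x_{k,j} - mean_j), with n-1 = 3.
  S[X_1,X_1] = ((1.75)·(1.75) + (-2.25)·(-2.25) + (-2.25)·(-2.25) + (2.75)·(2.75)) / 3 = 20.75/3 = 6.9167
  S[X_1,X_2] = ((1.75)·(-3.5) + (-2.25)·(3.5) + (-2.25)·(-2.5) + (2.75)·(2.5)) / 3 = -1.5/3 = -0.5
  S[X_1,X_3] = ((1.75)·(3.25) + (-2.25)·(-1.75) + (-2.25)·(-3.75) + (2.75)·(2.25)) / 3 = 24.25/3 = 8.0833
  S[X_2,X_2] = ((-3.5)·(-3.5) + (3.5)·(3.5) + (-2.5)·(-2.5) + (2.5)·(2.5)) / 3 = 37/3 = 12.3333
  S[X_2,X_3] = ((-3.5)·(3.25) + (3.5)·(-1.75) + (-2.5)·(-3.75) + (2.5)·(2.25)) / 3 = -2.5/3 = -0.8333
  S[X_3,X_3] = ((3.25)·(3.25) + (-1.75)·(-1.75) + (-3.75)·(-3.75) + (2.25)·(2.25)) / 3 = 32.75/3 = 10.9167

S is symmetric (S[j,i] = S[i,j]). Assembling:

S = [[6.9167, -0.5, 8.0833],
 [-0.5, 12.3333, -0.8333],
 [8.0833, -0.8333, 10.9167]]


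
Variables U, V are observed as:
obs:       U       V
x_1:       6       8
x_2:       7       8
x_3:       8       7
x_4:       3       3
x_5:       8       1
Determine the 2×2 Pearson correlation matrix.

Step 1 — column means:
  mean(U) = (6 + 7 + 8 + 3 + 8) / 5 = 32/5 = 6.4
  mean(V) = (8 + 8 + 7 + 3 + 1) / 5 = 27/5 = 5.4

Step 2 — sample variances and covariances s[i,j] = (1/(n-1)) · Σ_k (x_{k,i} - mean_i) · (x_{k,j} - mean_j), with n-1 = 4:
  s[U,U] = ((-0.4)·(-0.4) + (0.6)·(0.6) + (1.6)·(1.6) + (-3.4)·(-3.4) + (1.6)·(1.6)) / 4 = 17.2/4 = 4.3
  s[U,V] = ((-0.4)·(2.6) + (0.6)·(2.6) + (1.6)·(1.6) + (-3.4)·(-2.4) + (1.6)·(-4.4)) / 4 = 4.2/4 = 1.05
  s[V,V] = ((2.6)·(2.6) + (2.6)·(2.6) + (1.6)·(1.6) + (-2.4)·(-2.4) + (-4.4)·(-4.4)) / 4 = 41.2/4 = 10.3
  Sample standard deviations s_i = √(s[i,i]):
  s(U) = √(4.3) = 2.0736
  s(V) = √(10.3) = 3.2094

Step 3 — r_{ij} = s_{ij} / (s_i · s_j):
  r[U,U] = 1 (diagonal).
  r[U,V] = 1.05 / (2.0736 · 3.2094) = 1.05 / 6.6551 = 0.1578
  r[V,V] = 1 (diagonal).

R is symmetric with unit diagonal. Assembling:

R = [[1, 0.1578],
 [0.1578, 1]]


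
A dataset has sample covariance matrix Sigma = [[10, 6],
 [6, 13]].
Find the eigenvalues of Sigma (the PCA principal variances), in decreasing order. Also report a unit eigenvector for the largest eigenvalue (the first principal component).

Step 1 — characteristic polynomial of 2×2 Sigma:
  det(Sigma - λI) = λ² - trace · λ + det = 0.
  trace = 10 + 13 = 23, det = 10·13 - (6)² = 94.
Step 2 — discriminant:
  Δ = trace² - 4·det = 529 - 376 = 153.
Step 3 — eigenvalues:
  λ = (trace ± √Δ)/2 = (23 ± 12.3693)/2,
  λ_1 = 17.6847,  λ_2 = 5.3153.

Step 4 — unit eigenvector for λ_1: solve (Sigma - λ_1 I)v = 0. First row:
  (10 - 17.6847)·v_x + (6)·v_y = 0, i.e. (-7.6847)·v_x + (6)·v_y = 0,
  so v ∝ (b, λ_1 - a) = (6, 7.6847) = u.
  ||u|| = √((6)² + (7.6847)²) = √(95.054) ≈ 9.7496,
  v_1 = u/||u|| ≈ (0.6154, 0.7882) (||v_1|| = 1).

λ_1 = 17.6847,  λ_2 = 5.3153;  v_1 ≈ (0.6154, 0.7882)


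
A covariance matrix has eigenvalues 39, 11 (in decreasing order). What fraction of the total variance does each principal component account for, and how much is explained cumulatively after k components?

Step 1 — total variance = trace(Sigma) = Σ λ_i = 39 + 11 = 50.

Step 2 — fraction explained by component i = λ_i / Σ λ:
  PC1: 39/50 = 0.78
  PC2: 11/50 = 0.22

Step 3 — cumulative fraction after k components = (λ_1 + ... + λ_k) / Σ λ:
  k = 1: 39/50 = 0.78
  k = 2: (39 + 11)/50 = 50/50 = 1

Summary (fraction, with percent):

explained: PC1 0.78 (78%), PC2 0.22 (22%);  cumulative: 0.78, 1


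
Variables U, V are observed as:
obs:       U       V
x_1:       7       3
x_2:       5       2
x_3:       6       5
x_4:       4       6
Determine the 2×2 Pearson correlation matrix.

Step 1 — column means:
  mean(U) = (7 + 5 + 6 + 4) / 4 = 22/4 = 5.5
  mean(V) = (3 + 2 + 5 + 6) / 4 = 16/4 = 4

Step 2 — sample variances and covariances s[i,j] = (1/(n-1)) · Σ_k (x_{k,i} - mean_i) · (x_{k,j} - mean_j), with n-1 = 3:
  s[U,U] = ((1.5)·(1.5) + (-0.5)·(-0.5) + (0.5)·(0.5) + (-1.5)·(-1.5)) / 3 = 5/3 = 1.6667
  s[U,V] = ((1.5)·(-1) + (-0.5)·(-2) + (0.5)·(1) + (-1.5)·(2)) / 3 = -3/3 = -1
  s[V,V] = ((-1)·(-1) + (-2)·(-2) + (1)·(1) + (2)·(2)) / 3 = 10/3 = 3.3333
  Sample standard deviations s_i = √(s[i,i]):
  s(U) = √(1.6667) = 1.291
  s(V) = √(3.3333) = 1.8257

Step 3 — r_{ij} = s_{ij} / (s_i · s_j):
  r[U,U] = 1 (diagonal).
  r[U,V] = -1 / (1.291 · 1.8257) = -1 / 2.357 = -0.4243
  r[V,V] = 1 (diagonal).

R is symmetric with unit diagonal. Assembling:

R = [[1, -0.4243],
 [-0.4243, 1]]


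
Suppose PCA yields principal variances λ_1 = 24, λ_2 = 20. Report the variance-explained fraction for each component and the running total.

Step 1 — total variance = trace(Sigma) = Σ λ_i = 24 + 20 = 44.

Step 2 — fraction explained by component i = λ_i / Σ λ:
  PC1: 24/44 = 0.5455
  PC2: 20/44 = 0.4545

Step 3 — cumulative fraction after k components = (λ_1 + ... + λ_k) / Σ λ:
  k = 1: 24/44 = 0.5455
  k = 2: (24 + 20)/44 = 44/44 = 1

Summary (fraction, with percent):

explained: PC1 0.5455 (54.55%), PC2 0.4545 (45.45%);  cumulative: 0.5455, 1


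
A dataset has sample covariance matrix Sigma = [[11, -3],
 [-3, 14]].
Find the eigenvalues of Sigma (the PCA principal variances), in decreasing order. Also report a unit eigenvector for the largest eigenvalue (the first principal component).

Step 1 — characteristic polynomial of 2×2 Sigma:
  det(Sigma - λI) = λ² - trace · λ + det = 0.
  trace = 11 + 14 = 25, det = 11·14 - (-3)² = 145.
Step 2 — discriminant:
  Δ = trace² - 4·det = 625 - 580 = 45.
Step 3 — eigenvalues:
  λ = (trace ± √Δ)/2 = (25 ± 6.7082)/2,
  λ_1 = 15.8541,  λ_2 = 9.1459.

Step 4 — unit eigenvector for λ_1: solve (Sigma - λ_1 I)v = 0. First row:
  (11 - 15.8541)·v_x + (-3)·v_y = 0, i.e. (-4.8541)·v_x + (-3)·v_y = 0,
  so v ∝ (b, λ_1 - a) = (-3, 4.8541); multiply by -1 so the first entry is positive: u = (3, -4.8541).
  ||u|| = √((3)² + (-4.8541)²) = √(32.5623) ≈ 5.7063,
  v_1 = u/||u|| ≈ (0.5257, -0.8507) (||v_1|| = 1).

λ_1 = 15.8541,  λ_2 = 9.1459;  v_1 ≈ (0.5257, -0.8507)


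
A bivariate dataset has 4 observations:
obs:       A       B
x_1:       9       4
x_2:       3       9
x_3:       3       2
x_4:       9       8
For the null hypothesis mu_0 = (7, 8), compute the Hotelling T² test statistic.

Step 1 — sample mean vector:
  mean(A) = (9 + 3 + 3 + 9) / 4 = 24/4 = 6
  mean(B) = (4 + 9 + 2 + 8) / 4 = 23/4 = 5.75
  x̄ = (6, 5.75),  deviation x̄ - mu_0 = (6, 5.75) - (7, 8) = (-1, -2.25).

Step 2 — sample covariance matrix, S[i,j] = (1/(n-1)) · Σ_k (x_{k,i} - mean_i) · (x_{k,j} - mean_j), divisor n-1 = 3:
  S[A,A] = ((3)·(3) + (-3)·(-3) + (-3)·(-3) + (3)·(3)) / 3 = 36/3 = 12
  S[A,B] = ((3)·(-1.75) + (-3)·(3.25) + (-3)·(-3.75) + (3)·(2.25)) / 3 = 3/3 = 1
  S[B,B] = ((-1.75)·(-1.75) + (3.25)·(3.25) + (-3.75)·(-3.75) + (2.25)·(2.25)) / 3 = 32.75/3 = 10.9167
  S = [[12, 1],
 [1, 10.9167]].

Step 3 — invert S. det(S) = 12·10.9167 - (1)² = 130.
  S^{-1} = (1/det) · [[d, -b], [-b, a]] = [[0.084, -0.0077],
 [-0.0077, 0.0923]].

Step 4 — quadratic form (x̄ - mu_0)^T · S^{-1} · (x̄ - mu_0):
  S^{-1} · (x̄ - mu_0) = (-0.0667, -0.2),
  (x̄ - mu_0)^T · [...] = (-1)·(-0.0667) + (-2.25)·(-0.2) = 0.5167.

Step 5 — scale by n: T² = 4 · 0.5167 = 2.0667.

T² ≈ 2.0667


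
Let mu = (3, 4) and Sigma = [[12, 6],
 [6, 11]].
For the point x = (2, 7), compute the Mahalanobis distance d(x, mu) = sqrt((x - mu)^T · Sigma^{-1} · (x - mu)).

Step 1 — centre the observation: (x - mu) = (-1, 3).

Step 2 — invert Sigma. det(Sigma) = 12·11 - (6)² = 96.
  Sigma^{-1} = (1/det) · [[d, -b], [-b, a]] = [[0.1146, -0.0625],
 [-0.0625, 0.125]].

Step 3 — form the quadratic (x - mu)^T · Sigma^{-1} · (x - mu):
  Sigma^{-1} · (x - mu) = (-0.3021, 0.4375).
  (x - mu)^T · [Sigma^{-1} · (x - mu)] = (-1)·(-0.3021) + (3)·(0.4375) = 1.6146.

Step 4 — take square root: d = √(1.6146) ≈ 1.2707.

d(x, mu) = √(1.6146) ≈ 1.2707


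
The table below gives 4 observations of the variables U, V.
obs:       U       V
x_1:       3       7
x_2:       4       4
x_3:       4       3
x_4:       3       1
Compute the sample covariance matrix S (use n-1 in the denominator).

Step 1 — column means:
  mean(U) = (3 + 4 + 4 + 3) / 4 = 14/4 = 3.5
  mean(V) = (7 + 4 + 3 + 1) / 4 = 15/4 = 3.75

Step 2 — sample covariance S[i,j] = (1/(n-1)) · Σ_k (x_{k,i} - mean_i) · (x_{k,j} - mean_j), with n-1 = 3.
  S[U,U] = ((-0.5)·(-0.5) + (0.5)·(0.5) + (0.5)·(0.5) + (-0.5)·(-0.5)) / 3 = 1/3 = 0.3333
  S[U,V] = ((-0.5)·(3.25) + (0.5)·(0.25) + (0.5)·(-0.75) + (-0.5)·(-2.75)) / 3 = -0.5/3 = -0.1667
  S[V,V] = ((3.25)·(3.25) + (0.25)·(0.25) + (-0.75)·(-0.75) + (-2.75)·(-2.75)) / 3 = 18.75/3 = 6.25

S is symmetric (S[j,i] = S[i,j]). Assembling:

S = [[0.3333, -0.1667],
 [-0.1667, 6.25]]


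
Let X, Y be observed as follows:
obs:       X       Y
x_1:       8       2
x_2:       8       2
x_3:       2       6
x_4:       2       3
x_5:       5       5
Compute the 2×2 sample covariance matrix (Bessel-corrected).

Step 1 — column means:
  mean(X) = (8 + 8 + 2 + 2 + 5) / 5 = 25/5 = 5
  mean(Y) = (2 + 2 + 6 + 3 + 5) / 5 = 18/5 = 3.6

Step 2 — sample covariance S[i,j] = (1/(n-1)) · Σ_k (x_{k,i} - mean_i) · (x_{k,j} - mean_j), with n-1 = 4.
  S[X,X] = ((3)·(3) + (3)·(3) + (-3)·(-3) + (-3)·(-3) + (0)·(0)) / 4 = 36/4 = 9
  S[X,Y] = ((3)·(-1.6) + (3)·(-1.6) + (-3)·(2.4) + (-3)·(-0.6) + (0)·(1.4)) / 4 = -15/4 = -3.75
  S[Y,Y] = ((-1.6)·(-1.6) + (-1.6)·(-1.6) + (2.4)·(2.4) + (-0.6)·(-0.6) + (1.4)·(1.4)) / 4 = 13.2/4 = 3.3

S is symmetric (S[j,i] = S[i,j]). Assembling:

S = [[9, -3.75],
 [-3.75, 3.3]]


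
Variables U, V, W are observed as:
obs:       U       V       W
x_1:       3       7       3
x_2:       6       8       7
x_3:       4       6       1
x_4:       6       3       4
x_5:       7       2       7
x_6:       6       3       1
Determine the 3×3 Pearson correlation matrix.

Step 1 — column means:
  mean(U) = (3 + 6 + 4 + 6 + 7 + 6) / 6 = 32/6 = 5.3333
  mean(V) = (7 + 8 + 6 + 3 + 2 + 3) / 6 = 29/6 = 4.8333
  mean(W) = (3 + 7 + 1 + 4 + 7 + 1) / 6 = 23/6 = 3.8333

Step 2 — sample variances and covariances s[i,j] = (1/(n-1)) · Σ_k (x_{k,i} - mean_i) · (x_{k,j} - mean_j), with n-1 = 5:
  s[U,U] = ((-2.3333)·(-2.3333) + (0.6667)·(0.6667) + (-1.3333)·(-1.3333) + (0.6667)·(0.6667) + (1.6667)·(1.6667) + (0.6667)·(0.6667)) / 5 = 11.3333/5 = 2.2667
  s[U,V] = ((-2.3333)·(2.1667) + (0.6667)·(3.1667) + (-1.3333)·(1.1667) + (0.6667)·(-1.8333) + (1.6667)·(-2.8333) + (0.6667)·(-1.8333)) / 5 = -11.6667/5 = -2.3333
  s[U,W] = ((-2.3333)·(-0.8333) + (0.6667)·(3.1667) + (-1.3333)·(-2.8333) + (0.6667)·(0.1667) + (1.6667)·(3.1667) + (0.6667)·(-2.8333)) / 5 = 11.3333/5 = 2.2667
  s[V,V] = ((2.1667)·(2.1667) + (3.1667)·(3.1667) + (1.1667)·(1.1667) + (-1.8333)·(-1.8333) + (-2.8333)·(-2.8333) + (-1.8333)·(-1.8333)) / 5 = 30.8333/5 = 6.1667
  s[V,W] = ((2.1667)·(-0.8333) + (3.1667)·(3.1667) + (1.1667)·(-2.8333) + (-1.8333)·(0.1667) + (-2.8333)·(3.1667) + (-1.8333)·(-2.8333)) / 5 = 0.8333/5 = 0.1667
  s[W,W] = ((-0.8333)·(-0.8333) + (3.1667)·(3.1667) + (-2.8333)·(-2.8333) + (0.1667)·(0.1667) + (3.1667)·(3.1667) + (-2.8333)·(-2.8333)) / 5 = 36.8333/5 = 7.3667
  Sample standard deviations s_i = √(s[i,i]):
  s(U) = √(2.2667) = 1.5055
  s(V) = √(6.1667) = 2.4833
  s(W) = √(7.3667) = 2.7142

Step 3 — r_{ij} = s_{ij} / (s_i · s_j):
  r[U,U] = 1 (diagonal).
  r[U,V] = -2.3333 / (1.5055 · 2.4833) = -2.3333 / 3.7387 = -0.6241
  r[U,W] = 2.2667 / (1.5055 · 2.7142) = 2.2667 / 4.0863 = 0.5547
  r[V,V] = 1 (diagonal).
  r[V,W] = 0.1667 / (2.4833 · 2.7142) = 0.1667 / 6.74 = 0.0247
  r[W,W] = 1 (diagonal).

R is symmetric with unit diagonal. Assembling:

R = [[1, -0.6241, 0.5547],
 [-0.6241, 1, 0.0247],
 [0.5547, 0.0247, 1]]


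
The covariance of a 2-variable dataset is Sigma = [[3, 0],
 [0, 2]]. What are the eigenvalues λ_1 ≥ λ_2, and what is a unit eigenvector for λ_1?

Step 1 — characteristic polynomial of 2×2 Sigma:
  det(Sigma - λI) = λ² - trace · λ + det = 0.
  trace = 3 + 2 = 5, det = 3·2 - (0)² = 6.
Step 2 — discriminant:
  Δ = trace² - 4·det = 25 - 24 = 1.
Step 3 — eigenvalues:
  λ = (trace ± √Δ)/2 = (5 ± 1)/2,
  λ_1 = 3,  λ_2 = 2.

Step 4 — unit eigenvector for λ_1: Sigma is diagonal, so its eigenvectors are the coordinate axes. λ_1 = 3 is the diagonal entry on the first coordinate axis, hence
  v_1 = (1, 0) (||v_1|| = 1).

λ_1 = 3,  λ_2 = 2;  v_1 ≈ (1, 0)


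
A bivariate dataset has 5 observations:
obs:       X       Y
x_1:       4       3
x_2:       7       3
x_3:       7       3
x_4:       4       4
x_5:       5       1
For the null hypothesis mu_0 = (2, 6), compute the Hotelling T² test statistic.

Step 1 — sample mean vector:
  mean(X) = (4 + 7 + 7 + 4 + 5) / 5 = 27/5 = 5.4
  mean(Y) = (3 + 3 + 3 + 4 + 1) / 5 = 14/5 = 2.8
  x̄ = (5.4, 2.8),  deviation x̄ - mu_0 = (5.4, 2.8) - (2, 6) = (3.4, -3.2).

Step 2 — sample covariance matrix, S[i,j] = (1/(n-1)) · Σ_k (x_{k,i} - mean_i) · (x_{k,j} - mean_j), divisor n-1 = 4:
  S[X,X] = ((-1.4)·(-1.4) + (1.6)·(1.6) + (1.6)·(1.6) + (-1.4)·(-1.4) + (-0.4)·(-0.4)) / 4 = 9.2/4 = 2.3
  S[X,Y] = ((-1.4)·(0.2) + (1.6)·(0.2) + (1.6)·(0.2) + (-1.4)·(1.2) + (-0.4)·(-1.8)) / 4 = -0.6/4 = -0.15
  S[Y,Y] = ((0.2)·(0.2) + (0.2)·(0.2) + (0.2)·(0.2) + (1.2)·(1.2) + (-1.8)·(-1.8)) / 4 = 4.8/4 = 1.2
  S = [[2.3, -0.15],
 [-0.15, 1.2]].

Step 3 — invert S. det(S) = 2.3·1.2 - (-0.15)² = 2.7375.
  S^{-1} = (1/det) · [[d, -b], [-b, a]] = [[0.4384, 0.0548],
 [0.0548, 0.8402]].

Step 4 — quadratic form (x̄ - mu_0)^T · S^{-1} · (x̄ - mu_0):
  S^{-1} · (x̄ - mu_0) = (1.3151, -2.5023),
  (x̄ - mu_0)^T · [...] = (3.4)·(1.3151) + (-3.2)·(-2.5023) = 12.4785.

Step 5 — scale by n: T² = 5 · 12.4785 = 62.3927.

T² ≈ 62.3927


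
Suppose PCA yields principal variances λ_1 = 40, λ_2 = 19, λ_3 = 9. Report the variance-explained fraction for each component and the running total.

Step 1 — total variance = trace(Sigma) = Σ λ_i = 40 + 19 + 9 = 68.

Step 2 — fraction explained by component i = λ_i / Σ λ:
  PC1: 40/68 = 0.5882
  PC2: 19/68 = 0.2794
  PC3: 9/68 = 0.1324

Step 3 — cumulative fraction after k components = (λ_1 + ... + λ_k) / Σ λ:
  k = 1: 40/68 = 0.5882
  k = 2: (40 + 19)/68 = 59/68 = 0.8676
  k = 3: (40 + 19 + 9)/68 = 68/68 = 1

Summary (fraction, with percent):

explained: PC1 0.5882 (58.82%), PC2 0.2794 (27.94%), PC3 0.1324 (13.24%);  cumulative: 0.5882, 0.8676, 1


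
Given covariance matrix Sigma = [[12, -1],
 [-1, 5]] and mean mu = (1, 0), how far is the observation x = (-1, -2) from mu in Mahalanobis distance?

Step 1 — centre the observation: (x - mu) = (-2, -2).

Step 2 — invert Sigma. det(Sigma) = 12·5 - (-1)² = 59.
  Sigma^{-1} = (1/det) · [[d, -b], [-b, a]] = [[0.0847, 0.0169],
 [0.0169, 0.2034]].

Step 3 — form the quadratic (x - mu)^T · Sigma^{-1} · (x - mu):
  Sigma^{-1} · (x - mu) = (-0.2034, -0.4407).
  (x - mu)^T · [Sigma^{-1} · (x - mu)] = (-2)·(-0.2034) + (-2)·(-0.4407) = 1.2881.

Step 4 — take square root: d = √(1.2881) ≈ 1.135.

d(x, mu) = √(1.2881) ≈ 1.135


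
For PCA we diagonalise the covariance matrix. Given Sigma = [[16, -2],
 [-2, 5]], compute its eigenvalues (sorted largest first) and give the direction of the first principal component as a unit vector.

Step 1 — characteristic polynomial of 2×2 Sigma:
  det(Sigma - λI) = λ² - trace · λ + det = 0.
  trace = 16 + 5 = 21, det = 16·5 - (-2)² = 76.
Step 2 — discriminant:
  Δ = trace² - 4·det = 441 - 304 = 137.
Step 3 — eigenvalues:
  λ = (trace ± √Δ)/2 = (21 ± 11.7047)/2,
  λ_1 = 16.3523,  λ_2 = 4.6477.

Step 4 — unit eigenvector for λ_1: solve (Sigma - λ_1 I)v = 0. First row:
  (16 - 16.3523)·v_x + (-2)·v_y = 0, i.e. (-0.3523)·v_x + (-2)·v_y = 0,
  so v ∝ (b, λ_1 - a) = (-2, 0.3523); multiply by -1 so the first entry is positive: u = (2, -0.3523).
  ||u|| = √((2)² + (-0.3523)²) = √(4.1242) ≈ 2.0308,
  v_1 = u/||u|| ≈ (0.9848, -0.1735) (||v_1|| = 1).

λ_1 = 16.3523,  λ_2 = 4.6477;  v_1 ≈ (0.9848, -0.1735)


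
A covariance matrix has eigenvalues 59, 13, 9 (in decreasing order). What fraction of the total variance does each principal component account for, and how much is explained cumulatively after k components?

Step 1 — total variance = trace(Sigma) = Σ λ_i = 59 + 13 + 9 = 81.

Step 2 — fraction explained by component i = λ_i / Σ λ:
  PC1: 59/81 = 0.7284
  PC2: 13/81 = 0.1605
  PC3: 9/81 = 0.1111

Step 3 — cumulative fraction after k components = (λ_1 + ... + λ_k) / Σ λ:
  k = 1: 59/81 = 0.7284
  k = 2: (59 + 13)/81 = 72/81 = 0.8889
  k = 3: (59 + 13 + 9)/81 = 81/81 = 1

Summary (fraction, with percent):

explained: PC1 0.7284 (72.84%), PC2 0.1605 (16.05%), PC3 0.1111 (11.11%);  cumulative: 0.7284, 0.8889, 1


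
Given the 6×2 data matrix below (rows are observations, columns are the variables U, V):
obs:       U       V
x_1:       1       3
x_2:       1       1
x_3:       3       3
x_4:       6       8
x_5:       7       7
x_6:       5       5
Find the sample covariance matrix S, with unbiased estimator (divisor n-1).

Step 1 — column means:
  mean(U) = (1 + 1 + 3 + 6 + 7 + 5) / 6 = 23/6 = 3.8333
  mean(V) = (3 + 1 + 3 + 8 + 7 + 5) / 6 = 27/6 = 4.5

Step 2 — sample covariance S[i,j] = (1/(n-1)) · Σ_k (x_{k,i} - mean_i) · (x_{k,j} - mean_j), with n-1 = 5.
  S[U,U] = ((-2.8333)·(-2.8333) + (-2.8333)·(-2.8333) + (-0.8333)·(-0.8333) + (2.1667)·(2.1667) + (3.1667)·(3.1667) + (1.1667)·(1.1667)) / 5 = 32.8333/5 = 6.5667
  S[U,V] = ((-2.8333)·(-1.5) + (-2.8333)·(-3.5) + (-0.8333)·(-1.5) + (2.1667)·(3.5) + (3.1667)·(2.5) + (1.1667)·(0.5)) / 5 = 31.5/5 = 6.3
  S[V,V] = ((-1.5)·(-1.5) + (-3.5)·(-3.5) + (-1.5)·(-1.5) + (3.5)·(3.5) + (2.5)·(2.5) + (0.5)·(0.5)) / 5 = 35.5/5 = 7.1

S is symmetric (S[j,i] = S[i,j]). Assembling:

S = [[6.5667, 6.3],
 [6.3, 7.1]]


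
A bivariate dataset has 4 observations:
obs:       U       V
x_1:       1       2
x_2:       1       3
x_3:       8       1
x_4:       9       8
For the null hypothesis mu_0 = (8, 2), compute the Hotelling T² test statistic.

Step 1 — sample mean vector:
  mean(U) = (1 + 1 + 8 + 9) / 4 = 19/4 = 4.75
  mean(V) = (2 + 3 + 1 + 8) / 4 = 14/4 = 3.5
  x̄ = (4.75, 3.5),  deviation x̄ - mu_0 = (4.75, 3.5) - (8, 2) = (-3.25, 1.5).

Step 2 — sample covariance matrix, S[i,j] = (1/(n-1)) · Σ_k (x_{k,i} - mean_i) · (x_{k,j} - mean_j), divisor n-1 = 3:
  S[U,U] = ((-3.75)·(-3.75) + (-3.75)·(-3.75) + (3.25)·(3.25) + (4.25)·(4.25)) / 3 = 56.75/3 = 18.9167
  S[U,V] = ((-3.75)·(-1.5) + (-3.75)·(-0.5) + (3.25)·(-2.5) + (4.25)·(4.5)) / 3 = 18.5/3 = 6.1667
  S[V,V] = ((-1.5)·(-1.5) + (-0.5)·(-0.5) + (-2.5)·(-2.5) + (4.5)·(4.5)) / 3 = 29/3 = 9.6667
  S = [[18.9167, 6.1667],
 [6.1667, 9.6667]].

Step 3 — invert S. det(S) = 18.9167·9.6667 - (6.1667)² = 144.8333.
  S^{-1} = (1/det) · [[d, -b], [-b, a]] = [[0.0667, -0.0426],
 [-0.0426, 0.1306]].

Step 4 — quadratic form (x̄ - mu_0)^T · S^{-1} · (x̄ - mu_0):
  S^{-1} · (x̄ - mu_0) = (-0.2808, 0.3343),
  (x̄ - mu_0)^T · [...] = (-3.25)·(-0.2808) + (1.5)·(0.3343) = 1.414.

Step 5 — scale by n: T² = 4 · 1.414 = 5.6559.

T² ≈ 5.6559


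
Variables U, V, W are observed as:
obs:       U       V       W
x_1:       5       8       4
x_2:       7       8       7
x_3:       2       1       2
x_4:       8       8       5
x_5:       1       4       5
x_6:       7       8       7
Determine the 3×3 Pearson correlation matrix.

Step 1 — column means:
  mean(U) = (5 + 7 + 2 + 8 + 1 + 7) / 6 = 30/6 = 5
  mean(V) = (8 + 8 + 1 + 8 + 4 + 8) / 6 = 37/6 = 6.1667
  mean(W) = (4 + 7 + 2 + 5 + 5 + 7) / 6 = 30/6 = 5

Step 2 — sample variances and covariances s[i,j] = (1/(n-1)) · Σ_k (x_{k,i} - mean_i) · (x_{k,j} - mean_j), with n-1 = 5:
  s[U,U] = ((0)·(0) + (2)·(2) + (-3)·(-3) + (3)·(3) + (-4)·(-4) + (2)·(2)) / 5 = 42/5 = 8.4
  s[U,V] = ((0)·(1.8333) + (2)·(1.8333) + (-3)·(-5.1667) + (3)·(1.8333) + (-4)·(-2.1667) + (2)·(1.8333)) / 5 = 37/5 = 7.4
  s[U,W] = ((0)·(-1) + (2)·(2) + (-3)·(-3) + (3)·(0) + (-4)·(0) + (2)·(2)) / 5 = 17/5 = 3.4
  s[V,V] = ((1.8333)·(1.8333) + (1.8333)·(1.8333) + (-5.1667)·(-5.1667) + (1.8333)·(1.8333) + (-2.1667)·(-2.1667) + (1.8333)·(1.8333)) / 5 = 44.8333/5 = 8.9667
  s[V,W] = ((1.8333)·(-1) + (1.8333)·(2) + (-5.1667)·(-3) + (1.8333)·(0) + (-2.1667)·(0) + (1.8333)·(2)) / 5 = 21/5 = 4.2
  s[W,W] = ((-1)·(-1) + (2)·(2) + (-3)·(-3) + (0)·(0) + (0)·(0) + (2)·(2)) / 5 = 18/5 = 3.6
  Sample standard deviations s_i = √(s[i,i]):
  s(U) = √(8.4) = 2.8983
  s(V) = √(8.9667) = 2.9944
  s(W) = √(3.6) = 1.8974

Step 3 — r_{ij} = s_{ij} / (s_i · s_j):
  r[U,U] = 1 (diagonal).
  r[U,V] = 7.4 / (2.8983 · 2.9944) = 7.4 / 8.6787 = 0.8527
  r[U,W] = 3.4 / (2.8983 · 1.8974) = 3.4 / 5.4991 = 0.6183
  r[V,V] = 1 (diagonal).
  r[V,W] = 4.2 / (2.9944 · 1.8974) = 4.2 / 5.6815 = 0.7392
  r[W,W] = 1 (diagonal).

R is symmetric with unit diagonal. Assembling:

R = [[1, 0.8527, 0.6183],
 [0.8527, 1, 0.7392],
 [0.6183, 0.7392, 1]]


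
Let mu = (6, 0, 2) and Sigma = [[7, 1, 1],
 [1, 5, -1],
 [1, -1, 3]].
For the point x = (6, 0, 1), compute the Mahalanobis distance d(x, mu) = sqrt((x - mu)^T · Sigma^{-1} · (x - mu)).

Step 1 — centre the observation: (x - mu) = (0, 0, -1).

Step 2 — invert Sigma (cofactor / det for 3×3, or solve directly):
  Sigma^{-1} = [[0.1591, -0.0455, -0.0682],
 [-0.0455, 0.2273, 0.0909],
 [-0.0682, 0.0909, 0.3864]].

Step 3 — form the quadratic (x - mu)^T · Sigma^{-1} · (x - mu):
  Sigma^{-1} · (x - mu) = (0.0682, -0.0909, -0.3864).
  (x - mu)^T · [Sigma^{-1} · (x - mu)] = (0)·(0.0682) + (0)·(-0.0909) + (-1)·(-0.3864) = 0.3864.

Step 4 — take square root: d = √(0.3864) ≈ 0.6216.

d(x, mu) = √(0.3864) ≈ 0.6216


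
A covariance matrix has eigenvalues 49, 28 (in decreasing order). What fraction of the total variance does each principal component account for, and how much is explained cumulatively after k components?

Step 1 — total variance = trace(Sigma) = Σ λ_i = 49 + 28 = 77.

Step 2 — fraction explained by component i = λ_i / Σ λ:
  PC1: 49/77 = 0.6364
  PC2: 28/77 = 0.3636

Step 3 — cumulative fraction after k components = (λ_1 + ... + λ_k) / Σ λ:
  k = 1: 49/77 = 0.6364
  k = 2: (49 + 28)/77 = 77/77 = 1

Summary (fraction, with percent):

explained: PC1 0.6364 (63.64%), PC2 0.3636 (36.36%);  cumulative: 0.6364, 1


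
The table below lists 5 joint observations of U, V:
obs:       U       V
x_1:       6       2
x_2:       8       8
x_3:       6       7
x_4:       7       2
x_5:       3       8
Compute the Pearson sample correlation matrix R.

Step 1 — column means:
  mean(U) = (6 + 8 + 6 + 7 + 3) / 5 = 30/5 = 6
  mean(V) = (2 + 8 + 7 + 2 + 8) / 5 = 27/5 = 5.4

Step 2 — sample variances and covariances s[i,j] = (1/(n-1)) · Σ_k (x_{k,i} - mean_i) · (x_{k,j} - mean_j), with n-1 = 4:
  s[U,U] = ((0)·(0) + (2)·(2) + (0)·(0) + (1)·(1) + (-3)·(-3)) / 4 = 14/4 = 3.5
  s[U,V] = ((0)·(-3.4) + (2)·(2.6) + (0)·(1.6) + (1)·(-3.4) + (-3)·(2.6)) / 4 = -6/4 = -1.5
  s[V,V] = ((-3.4)·(-3.4) + (2.6)·(2.6) + (1.6)·(1.6) + (-3.4)·(-3.4) + (2.6)·(2.6)) / 4 = 39.2/4 = 9.8
  Sample standard deviations s_i = √(s[i,i]):
  s(U) = √(3.5) = 1.8708
  s(V) = √(9.8) = 3.1305

Step 3 — r_{ij} = s_{ij} / (s_i · s_j):
  r[U,U] = 1 (diagonal).
  r[U,V] = -1.5 / (1.8708 · 3.1305) = -1.5 / 5.8566 = -0.2561
  r[V,V] = 1 (diagonal).

R is symmetric with unit diagonal. Assembling:

R = [[1, -0.2561],
 [-0.2561, 1]]


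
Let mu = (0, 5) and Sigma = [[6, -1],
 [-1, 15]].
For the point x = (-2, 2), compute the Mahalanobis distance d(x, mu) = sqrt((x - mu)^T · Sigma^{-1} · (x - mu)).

Step 1 — centre the observation: (x - mu) = (-2, -3).

Step 2 — invert Sigma. det(Sigma) = 6·15 - (-1)² = 89.
  Sigma^{-1} = (1/det) · [[d, -b], [-b, a]] = [[0.1685, 0.0112],
 [0.0112, 0.0674]].

Step 3 — form the quadratic (x - mu)^T · Sigma^{-1} · (x - mu):
  Sigma^{-1} · (x - mu) = (-0.3708, -0.2247).
  (x - mu)^T · [Sigma^{-1} · (x - mu)] = (-2)·(-0.3708) + (-3)·(-0.2247) = 1.4157.

Step 4 — take square root: d = √(1.4157) ≈ 1.1898.

d(x, mu) = √(1.4157) ≈ 1.1898


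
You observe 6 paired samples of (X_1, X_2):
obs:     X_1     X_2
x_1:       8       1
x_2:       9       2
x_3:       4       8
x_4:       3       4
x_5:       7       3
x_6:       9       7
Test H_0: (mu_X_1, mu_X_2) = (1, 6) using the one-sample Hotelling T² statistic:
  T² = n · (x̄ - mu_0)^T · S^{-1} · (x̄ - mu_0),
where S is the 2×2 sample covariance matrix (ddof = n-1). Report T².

Step 1 — sample mean vector:
  mean(X_1) = (8 + 9 + 4 + 3 + 7 + 9) / 6 = 40/6 = 6.6667
  mean(X_2) = (1 + 2 + 8 + 4 + 3 + 7) / 6 = 25/6 = 4.1667
  x̄ = (6.6667, 4.1667),  deviation x̄ - mu_0 = (6.6667, 4.1667) - (1, 6) = (5.6667, -1.8333).

Step 2 — sample covariance matrix, S[i,j] = (1/(n-1)) · Σ_k (x_{k,i} - mean_i) · (x_{k,j} - mean_j), divisor n-1 = 5:
  S[X_1,X_1] = ((1.3333)·(1.3333) + (2.3333)·(2.3333) + (-2.6667)·(-2.6667) + (-3.6667)·(-3.6667) + (0.3333)·(0.3333) + (2.3333)·(2.3333)) / 5 = 33.3333/5 = 6.6667
  S[X_1,X_2] = ((1.3333)·(-3.1667) + (2.3333)·(-2.1667) + (-2.6667)·(3.8333) + (-3.6667)·(-0.1667) + (0.3333)·(-1.1667) + (2.3333)·(2.8333)) / 5 = -12.6667/5 = -2.5333
  S[X_2,X_2] = ((-3.1667)·(-3.1667) + (-2.1667)·(-2.1667) + (3.8333)·(3.8333) + (-0.1667)·(-0.1667) + (-1.1667)·(-1.1667) + (2.8333)·(2.8333)) / 5 = 38.8333/5 = 7.7667
  S = [[6.6667, -2.5333],
 [-2.5333, 7.7667]].

Step 3 — invert S. det(S) = 6.6667·7.7667 - (-2.5333)² = 45.36.
  S^{-1} = (1/det) · [[d, -b], [-b, a]] = [[0.1712, 0.0558],
 [0.0558, 0.147]].

Step 4 — quadratic form (x̄ - mu_0)^T · S^{-1} · (x̄ - mu_0):
  S^{-1} · (x̄ - mu_0) = (0.8679, 0.047),
  (x̄ - mu_0)^T · [...] = (5.6667)·(0.8679) + (-1.8333)·(0.047) = 4.8317.

Step 5 — scale by n: T² = 6 · 4.8317 = 28.9903.

T² ≈ 28.9903
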